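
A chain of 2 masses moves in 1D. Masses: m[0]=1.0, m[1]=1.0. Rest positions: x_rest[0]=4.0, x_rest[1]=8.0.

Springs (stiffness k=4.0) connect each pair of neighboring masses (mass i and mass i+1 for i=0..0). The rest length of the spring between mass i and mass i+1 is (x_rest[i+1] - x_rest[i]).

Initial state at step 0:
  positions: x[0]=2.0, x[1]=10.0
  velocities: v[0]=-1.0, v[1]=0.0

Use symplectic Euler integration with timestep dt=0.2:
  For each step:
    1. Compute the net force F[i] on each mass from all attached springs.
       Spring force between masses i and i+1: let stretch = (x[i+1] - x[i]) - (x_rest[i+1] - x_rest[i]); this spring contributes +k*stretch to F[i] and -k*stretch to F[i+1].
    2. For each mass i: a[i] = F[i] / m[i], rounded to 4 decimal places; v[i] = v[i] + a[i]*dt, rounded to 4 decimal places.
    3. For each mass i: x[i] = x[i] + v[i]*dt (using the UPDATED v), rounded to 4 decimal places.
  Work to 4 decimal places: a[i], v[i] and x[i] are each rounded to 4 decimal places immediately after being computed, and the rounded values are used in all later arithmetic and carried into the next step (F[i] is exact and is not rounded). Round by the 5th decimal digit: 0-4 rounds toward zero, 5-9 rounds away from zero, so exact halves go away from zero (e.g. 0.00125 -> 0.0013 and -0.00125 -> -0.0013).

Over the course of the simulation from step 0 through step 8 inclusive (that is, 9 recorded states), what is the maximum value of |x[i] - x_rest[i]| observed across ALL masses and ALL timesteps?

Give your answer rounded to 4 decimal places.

Step 0: x=[2.0000 10.0000] v=[-1.0000 0.0000]
Step 1: x=[2.4400 9.3600] v=[2.2000 -3.2000]
Step 2: x=[3.3472 8.2528] v=[4.5360 -5.5360]
Step 3: x=[4.3993 7.0007] v=[5.2605 -6.2605]
Step 4: x=[5.2276 5.9724] v=[4.1416 -5.1416]
Step 5: x=[5.5351 5.4649] v=[1.5374 -2.5374]
Step 6: x=[5.1913 5.6087] v=[-1.7188 0.7188]
Step 7: x=[4.2743 6.3257] v=[-4.5849 3.5849]
Step 8: x=[3.0455 7.3545] v=[-6.1438 5.1438]
Max displacement = 2.5351

Answer: 2.5351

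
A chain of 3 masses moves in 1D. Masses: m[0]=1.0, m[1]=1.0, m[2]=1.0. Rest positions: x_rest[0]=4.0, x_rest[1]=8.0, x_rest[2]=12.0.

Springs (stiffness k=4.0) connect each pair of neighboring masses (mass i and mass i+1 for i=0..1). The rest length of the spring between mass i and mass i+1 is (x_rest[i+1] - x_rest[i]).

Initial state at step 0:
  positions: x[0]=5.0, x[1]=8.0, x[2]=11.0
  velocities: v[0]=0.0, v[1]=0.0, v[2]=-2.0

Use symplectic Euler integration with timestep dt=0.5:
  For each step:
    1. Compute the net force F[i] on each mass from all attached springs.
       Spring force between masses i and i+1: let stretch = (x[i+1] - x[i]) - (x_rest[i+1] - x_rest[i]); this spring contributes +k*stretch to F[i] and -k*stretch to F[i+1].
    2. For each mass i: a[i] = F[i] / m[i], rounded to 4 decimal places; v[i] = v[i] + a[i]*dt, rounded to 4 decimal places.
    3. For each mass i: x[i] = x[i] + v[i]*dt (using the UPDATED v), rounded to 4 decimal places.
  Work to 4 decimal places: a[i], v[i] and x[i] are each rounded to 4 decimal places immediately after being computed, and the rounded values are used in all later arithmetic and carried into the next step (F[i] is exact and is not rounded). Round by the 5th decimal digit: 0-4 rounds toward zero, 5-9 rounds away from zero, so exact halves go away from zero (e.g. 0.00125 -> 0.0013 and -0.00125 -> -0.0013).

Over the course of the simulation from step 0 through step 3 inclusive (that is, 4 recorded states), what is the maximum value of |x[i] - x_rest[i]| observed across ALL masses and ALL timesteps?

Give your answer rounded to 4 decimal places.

Answer: 2.0000

Derivation:
Step 0: x=[5.0000 8.0000 11.0000] v=[0.0000 0.0000 -2.0000]
Step 1: x=[4.0000 8.0000 11.0000] v=[-2.0000 0.0000 0.0000]
Step 2: x=[3.0000 7.0000 12.0000] v=[-2.0000 -2.0000 2.0000]
Step 3: x=[2.0000 7.0000 12.0000] v=[-2.0000 0.0000 0.0000]
Max displacement = 2.0000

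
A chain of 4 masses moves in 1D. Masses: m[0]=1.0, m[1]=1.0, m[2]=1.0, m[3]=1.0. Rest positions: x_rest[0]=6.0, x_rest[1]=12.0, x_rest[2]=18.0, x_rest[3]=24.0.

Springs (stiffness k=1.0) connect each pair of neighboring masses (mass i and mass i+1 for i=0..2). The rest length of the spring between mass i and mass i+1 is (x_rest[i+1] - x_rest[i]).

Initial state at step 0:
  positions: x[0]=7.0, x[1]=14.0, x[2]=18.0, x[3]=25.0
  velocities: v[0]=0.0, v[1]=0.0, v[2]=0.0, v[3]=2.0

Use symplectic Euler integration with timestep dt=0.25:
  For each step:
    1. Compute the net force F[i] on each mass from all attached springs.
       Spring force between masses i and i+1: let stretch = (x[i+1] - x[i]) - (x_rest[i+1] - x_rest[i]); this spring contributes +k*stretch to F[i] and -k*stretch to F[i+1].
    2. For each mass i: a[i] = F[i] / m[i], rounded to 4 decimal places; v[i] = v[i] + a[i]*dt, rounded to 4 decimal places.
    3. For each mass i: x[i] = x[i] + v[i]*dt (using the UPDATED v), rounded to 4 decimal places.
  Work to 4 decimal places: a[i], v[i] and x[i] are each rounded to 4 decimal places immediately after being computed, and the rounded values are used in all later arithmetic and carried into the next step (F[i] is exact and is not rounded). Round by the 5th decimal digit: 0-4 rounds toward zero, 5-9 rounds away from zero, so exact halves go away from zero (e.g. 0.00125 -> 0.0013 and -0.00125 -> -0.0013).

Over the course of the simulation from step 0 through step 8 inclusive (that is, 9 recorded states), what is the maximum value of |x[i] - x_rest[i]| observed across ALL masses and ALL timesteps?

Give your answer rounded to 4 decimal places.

Step 0: x=[7.0000 14.0000 18.0000 25.0000] v=[0.0000 0.0000 0.0000 2.0000]
Step 1: x=[7.0625 13.8125 18.1875 25.4375] v=[0.2500 -0.7500 0.7500 1.7500]
Step 2: x=[7.1719 13.4766 18.5547 25.7969] v=[0.4375 -1.3438 1.4688 1.4375]
Step 3: x=[7.3003 13.0640 19.0572 26.0787] v=[0.5137 -1.6505 2.0098 1.1270]
Step 4: x=[7.4140 12.6657 19.6239 26.2966] v=[0.4546 -1.5931 2.2669 0.8716]
Step 5: x=[7.4809 12.3741 20.1728 26.4725] v=[0.2675 -1.1665 2.1955 0.7034]
Step 6: x=[7.4786 12.2641 20.6280 26.6296] v=[-0.0092 -0.4401 1.8208 0.6285]
Step 7: x=[7.4004 12.3777 20.9356 26.7866] v=[-0.3128 0.4545 1.2302 0.6281]
Step 8: x=[7.2583 12.7151 21.0740 26.9530] v=[-0.5685 1.3497 0.5535 0.6654]
Max displacement = 3.0740

Answer: 3.0740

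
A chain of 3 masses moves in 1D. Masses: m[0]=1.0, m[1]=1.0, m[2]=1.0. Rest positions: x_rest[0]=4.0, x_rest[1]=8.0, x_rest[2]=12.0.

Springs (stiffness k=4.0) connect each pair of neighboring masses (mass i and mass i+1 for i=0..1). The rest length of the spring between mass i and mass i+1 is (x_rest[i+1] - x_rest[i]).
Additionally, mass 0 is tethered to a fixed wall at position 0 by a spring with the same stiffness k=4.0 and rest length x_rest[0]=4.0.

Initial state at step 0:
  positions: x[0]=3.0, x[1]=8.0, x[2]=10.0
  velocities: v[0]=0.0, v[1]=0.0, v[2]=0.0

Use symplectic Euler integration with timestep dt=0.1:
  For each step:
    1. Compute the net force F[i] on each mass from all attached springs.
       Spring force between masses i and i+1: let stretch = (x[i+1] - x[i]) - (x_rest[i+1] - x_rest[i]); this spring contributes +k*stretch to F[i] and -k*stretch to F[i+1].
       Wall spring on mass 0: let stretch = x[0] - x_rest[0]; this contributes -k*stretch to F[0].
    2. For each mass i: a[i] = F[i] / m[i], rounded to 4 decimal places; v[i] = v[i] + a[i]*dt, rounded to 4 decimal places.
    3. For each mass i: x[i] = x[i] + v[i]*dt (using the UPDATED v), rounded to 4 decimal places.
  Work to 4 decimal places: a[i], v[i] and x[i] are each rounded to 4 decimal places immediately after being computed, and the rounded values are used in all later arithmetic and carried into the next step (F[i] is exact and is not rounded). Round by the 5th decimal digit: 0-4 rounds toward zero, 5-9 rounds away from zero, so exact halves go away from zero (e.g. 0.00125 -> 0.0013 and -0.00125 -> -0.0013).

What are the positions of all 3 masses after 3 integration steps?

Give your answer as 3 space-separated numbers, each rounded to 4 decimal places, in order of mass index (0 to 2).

Answer: 3.4255 7.3580 10.4410

Derivation:
Step 0: x=[3.0000 8.0000 10.0000] v=[0.0000 0.0000 0.0000]
Step 1: x=[3.0800 7.8800 10.0800] v=[0.8000 -1.2000 0.8000]
Step 2: x=[3.2288 7.6560 10.2320] v=[1.4880 -2.2400 1.5200]
Step 3: x=[3.4255 7.3580 10.4410] v=[1.9674 -2.9805 2.0896]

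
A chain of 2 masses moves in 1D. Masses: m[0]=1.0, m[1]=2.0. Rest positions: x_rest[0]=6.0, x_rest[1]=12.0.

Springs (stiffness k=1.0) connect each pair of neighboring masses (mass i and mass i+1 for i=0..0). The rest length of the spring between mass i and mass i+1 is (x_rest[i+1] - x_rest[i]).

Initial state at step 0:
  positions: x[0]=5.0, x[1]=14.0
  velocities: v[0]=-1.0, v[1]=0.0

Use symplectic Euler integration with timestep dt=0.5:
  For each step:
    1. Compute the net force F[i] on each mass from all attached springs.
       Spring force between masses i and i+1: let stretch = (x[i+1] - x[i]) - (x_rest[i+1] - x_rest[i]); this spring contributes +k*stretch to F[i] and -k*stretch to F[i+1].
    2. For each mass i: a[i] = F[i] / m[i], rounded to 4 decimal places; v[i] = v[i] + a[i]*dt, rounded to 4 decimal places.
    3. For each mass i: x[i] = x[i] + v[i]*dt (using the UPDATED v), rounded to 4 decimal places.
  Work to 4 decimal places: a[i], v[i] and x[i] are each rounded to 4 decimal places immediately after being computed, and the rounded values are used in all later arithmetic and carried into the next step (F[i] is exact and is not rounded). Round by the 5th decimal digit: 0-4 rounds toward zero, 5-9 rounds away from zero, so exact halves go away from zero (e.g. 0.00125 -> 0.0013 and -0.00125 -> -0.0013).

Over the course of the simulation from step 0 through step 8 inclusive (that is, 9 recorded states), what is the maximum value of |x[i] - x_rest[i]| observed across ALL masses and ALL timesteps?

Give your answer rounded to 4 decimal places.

Step 0: x=[5.0000 14.0000] v=[-1.0000 0.0000]
Step 1: x=[5.2500 13.6250] v=[0.5000 -0.7500]
Step 2: x=[6.0938 12.9531] v=[1.6875 -1.3438]
Step 3: x=[7.1524 12.1738] v=[2.1172 -1.5587]
Step 4: x=[7.9664 11.5168] v=[1.6279 -1.3141]
Step 5: x=[8.1680 11.1660] v=[0.4031 -0.7017]
Step 6: x=[7.6191 11.1904] v=[-1.0979 0.0488]
Step 7: x=[6.4630 11.5184] v=[-2.3123 0.6560]
Step 8: x=[5.0707 11.9645] v=[-2.7846 0.8922]
Max displacement = 2.1680

Answer: 2.1680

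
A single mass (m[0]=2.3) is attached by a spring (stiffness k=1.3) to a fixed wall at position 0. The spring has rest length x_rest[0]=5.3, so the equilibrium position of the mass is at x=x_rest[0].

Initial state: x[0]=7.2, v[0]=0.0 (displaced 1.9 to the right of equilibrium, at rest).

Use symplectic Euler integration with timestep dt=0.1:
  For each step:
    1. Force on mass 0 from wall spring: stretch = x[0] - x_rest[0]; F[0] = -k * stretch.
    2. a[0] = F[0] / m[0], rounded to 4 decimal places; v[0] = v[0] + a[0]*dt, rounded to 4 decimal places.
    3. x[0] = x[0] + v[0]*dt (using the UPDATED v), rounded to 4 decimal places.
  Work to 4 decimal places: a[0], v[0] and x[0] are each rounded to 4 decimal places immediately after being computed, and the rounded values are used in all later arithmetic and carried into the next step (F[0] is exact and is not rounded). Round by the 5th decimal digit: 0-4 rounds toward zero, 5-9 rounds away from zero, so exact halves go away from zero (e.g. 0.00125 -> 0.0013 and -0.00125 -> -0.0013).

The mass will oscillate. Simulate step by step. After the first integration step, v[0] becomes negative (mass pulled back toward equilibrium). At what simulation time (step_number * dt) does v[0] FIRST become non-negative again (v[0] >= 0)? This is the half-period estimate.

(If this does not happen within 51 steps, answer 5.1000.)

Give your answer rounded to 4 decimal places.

Step 0: x=[7.2000] v=[0.0000]
Step 1: x=[7.1893] v=[-0.1074]
Step 2: x=[7.1679] v=[-0.2142]
Step 3: x=[7.1359] v=[-0.3198]
Step 4: x=[7.0935] v=[-0.4236]
Step 5: x=[7.0410] v=[-0.5250]
Step 6: x=[6.9787] v=[-0.6234]
Step 7: x=[6.9069] v=[-0.7183]
Step 8: x=[6.8260] v=[-0.8091]
Step 9: x=[6.7365] v=[-0.8954]
Step 10: x=[6.6388] v=[-0.9766]
Step 11: x=[6.5336] v=[-1.0523]
Step 12: x=[6.4214] v=[-1.1220]
Step 13: x=[6.3029] v=[-1.1854]
Step 14: x=[6.1787] v=[-1.2421]
Step 15: x=[6.0495] v=[-1.2918]
Step 16: x=[5.9161] v=[-1.3342]
Step 17: x=[5.7792] v=[-1.3690]
Step 18: x=[5.6396] v=[-1.3961]
Step 19: x=[5.4981] v=[-1.4153]
Step 20: x=[5.3555] v=[-1.4265]
Step 21: x=[5.2125] v=[-1.4296]
Step 22: x=[5.0700] v=[-1.4247]
Step 23: x=[4.9288] v=[-1.4117]
Step 24: x=[4.7897] v=[-1.3907]
Step 25: x=[4.6535] v=[-1.3619]
Step 26: x=[4.5210] v=[-1.3254]
Step 27: x=[4.3929] v=[-1.2814]
Step 28: x=[4.2699] v=[-1.2301]
Step 29: x=[4.1527] v=[-1.1719]
Step 30: x=[4.0420] v=[-1.1071]
Step 31: x=[3.9384] v=[-1.0360]
Step 32: x=[3.8425] v=[-0.9590]
Step 33: x=[3.7548] v=[-0.8766]
Step 34: x=[3.6759] v=[-0.7893]
Step 35: x=[3.6062] v=[-0.6975]
Step 36: x=[3.5460] v=[-0.6018]
Step 37: x=[3.4957] v=[-0.5027]
Step 38: x=[3.4556] v=[-0.4007]
Step 39: x=[3.4260] v=[-0.2965]
Step 40: x=[3.4069] v=[-0.1906]
Step 41: x=[3.3985] v=[-0.0836]
Step 42: x=[3.4009] v=[0.0239]
First v>=0 after going negative at step 42, time=4.2000

Answer: 4.2000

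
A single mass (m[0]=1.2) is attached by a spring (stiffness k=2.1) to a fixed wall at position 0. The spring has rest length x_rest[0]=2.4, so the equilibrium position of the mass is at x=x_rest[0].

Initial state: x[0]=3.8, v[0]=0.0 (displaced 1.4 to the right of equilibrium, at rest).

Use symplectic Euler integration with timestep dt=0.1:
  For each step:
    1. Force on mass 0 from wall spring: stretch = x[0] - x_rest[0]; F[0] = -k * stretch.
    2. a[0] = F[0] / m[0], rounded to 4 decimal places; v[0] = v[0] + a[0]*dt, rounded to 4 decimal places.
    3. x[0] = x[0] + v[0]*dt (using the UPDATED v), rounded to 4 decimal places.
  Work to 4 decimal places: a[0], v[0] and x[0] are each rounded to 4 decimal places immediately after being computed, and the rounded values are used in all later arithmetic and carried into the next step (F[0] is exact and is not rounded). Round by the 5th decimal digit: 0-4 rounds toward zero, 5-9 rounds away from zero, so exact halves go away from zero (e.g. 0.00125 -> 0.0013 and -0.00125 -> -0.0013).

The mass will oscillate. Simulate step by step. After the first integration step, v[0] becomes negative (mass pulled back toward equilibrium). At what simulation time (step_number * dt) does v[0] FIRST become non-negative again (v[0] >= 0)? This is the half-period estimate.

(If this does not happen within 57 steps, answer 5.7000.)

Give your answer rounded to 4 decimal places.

Answer: 2.4000

Derivation:
Step 0: x=[3.8000] v=[0.0000]
Step 1: x=[3.7755] v=[-0.2450]
Step 2: x=[3.7269] v=[-0.4857]
Step 3: x=[3.6551] v=[-0.7179]
Step 4: x=[3.5614] v=[-0.9375]
Step 5: x=[3.4473] v=[-1.1408]
Step 6: x=[3.3149] v=[-1.3241]
Step 7: x=[3.1665] v=[-1.4842]
Step 8: x=[3.0047] v=[-1.6183]
Step 9: x=[2.8323] v=[-1.7241]
Step 10: x=[2.6523] v=[-1.7998]
Step 11: x=[2.4679] v=[-1.8440]
Step 12: x=[2.2823] v=[-1.8559]
Step 13: x=[2.0988] v=[-1.8353]
Step 14: x=[1.9205] v=[-1.7826]
Step 15: x=[1.7506] v=[-1.6987]
Step 16: x=[1.5921] v=[-1.5851]
Step 17: x=[1.4477] v=[-1.4437]
Step 18: x=[1.3200] v=[-1.2771]
Step 19: x=[1.2112] v=[-1.0881]
Step 20: x=[1.1232] v=[-0.8801]
Step 21: x=[1.0575] v=[-0.6567]
Step 22: x=[1.0153] v=[-0.4218]
Step 23: x=[0.9974] v=[-0.1795]
Step 24: x=[1.0040] v=[0.0660]
First v>=0 after going negative at step 24, time=2.4000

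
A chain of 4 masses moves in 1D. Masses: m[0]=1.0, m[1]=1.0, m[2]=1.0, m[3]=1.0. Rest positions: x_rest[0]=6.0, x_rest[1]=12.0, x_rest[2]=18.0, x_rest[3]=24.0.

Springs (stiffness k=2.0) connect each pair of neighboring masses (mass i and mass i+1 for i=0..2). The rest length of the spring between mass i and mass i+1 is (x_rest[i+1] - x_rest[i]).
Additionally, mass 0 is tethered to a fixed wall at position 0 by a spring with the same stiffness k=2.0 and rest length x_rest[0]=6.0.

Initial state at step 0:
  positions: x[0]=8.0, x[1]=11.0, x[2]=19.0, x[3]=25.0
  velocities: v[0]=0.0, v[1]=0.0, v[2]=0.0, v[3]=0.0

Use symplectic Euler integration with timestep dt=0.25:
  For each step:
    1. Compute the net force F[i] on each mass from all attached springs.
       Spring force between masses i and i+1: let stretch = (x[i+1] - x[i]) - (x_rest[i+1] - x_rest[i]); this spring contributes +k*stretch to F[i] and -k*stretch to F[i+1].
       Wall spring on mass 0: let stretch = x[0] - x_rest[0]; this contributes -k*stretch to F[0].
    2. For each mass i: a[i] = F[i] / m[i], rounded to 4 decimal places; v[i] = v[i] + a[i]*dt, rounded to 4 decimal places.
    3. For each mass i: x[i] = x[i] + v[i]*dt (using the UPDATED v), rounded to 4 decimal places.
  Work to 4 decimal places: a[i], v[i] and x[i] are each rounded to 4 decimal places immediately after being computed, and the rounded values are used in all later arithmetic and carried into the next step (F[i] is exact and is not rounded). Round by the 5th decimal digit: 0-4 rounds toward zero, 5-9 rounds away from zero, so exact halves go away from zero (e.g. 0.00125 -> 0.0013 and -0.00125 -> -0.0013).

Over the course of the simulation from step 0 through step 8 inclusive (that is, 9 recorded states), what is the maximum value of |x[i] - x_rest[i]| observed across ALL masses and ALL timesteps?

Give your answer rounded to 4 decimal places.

Answer: 2.0098

Derivation:
Step 0: x=[8.0000 11.0000 19.0000 25.0000] v=[0.0000 0.0000 0.0000 0.0000]
Step 1: x=[7.3750 11.6250 18.7500 25.0000] v=[-2.5000 2.5000 -1.0000 0.0000]
Step 2: x=[6.3594 12.6094 18.3906 24.9688] v=[-4.0625 3.9375 -1.4375 -0.1250]
Step 3: x=[5.3301 13.5352 18.1309 24.8653] v=[-4.1172 3.7031 -1.0390 -0.4141]
Step 4: x=[4.6602 14.0098 18.1385 24.6700] v=[-2.6797 1.8984 0.0304 -0.7813]
Step 5: x=[4.5765 13.8318 18.4465 24.4082] v=[-0.3350 -0.7121 1.2318 -1.0471]
Step 6: x=[5.0776 13.0737 18.9228 24.1512] v=[2.0044 -3.0324 1.9053 -1.0280]
Step 7: x=[5.9435 12.0472 19.3216 23.9907] v=[3.4637 -4.1059 1.5950 -0.6422]
Step 8: x=[6.8295 11.1671 19.3947 23.9965] v=[3.5438 -3.5206 0.2924 0.0233]
Max displacement = 2.0098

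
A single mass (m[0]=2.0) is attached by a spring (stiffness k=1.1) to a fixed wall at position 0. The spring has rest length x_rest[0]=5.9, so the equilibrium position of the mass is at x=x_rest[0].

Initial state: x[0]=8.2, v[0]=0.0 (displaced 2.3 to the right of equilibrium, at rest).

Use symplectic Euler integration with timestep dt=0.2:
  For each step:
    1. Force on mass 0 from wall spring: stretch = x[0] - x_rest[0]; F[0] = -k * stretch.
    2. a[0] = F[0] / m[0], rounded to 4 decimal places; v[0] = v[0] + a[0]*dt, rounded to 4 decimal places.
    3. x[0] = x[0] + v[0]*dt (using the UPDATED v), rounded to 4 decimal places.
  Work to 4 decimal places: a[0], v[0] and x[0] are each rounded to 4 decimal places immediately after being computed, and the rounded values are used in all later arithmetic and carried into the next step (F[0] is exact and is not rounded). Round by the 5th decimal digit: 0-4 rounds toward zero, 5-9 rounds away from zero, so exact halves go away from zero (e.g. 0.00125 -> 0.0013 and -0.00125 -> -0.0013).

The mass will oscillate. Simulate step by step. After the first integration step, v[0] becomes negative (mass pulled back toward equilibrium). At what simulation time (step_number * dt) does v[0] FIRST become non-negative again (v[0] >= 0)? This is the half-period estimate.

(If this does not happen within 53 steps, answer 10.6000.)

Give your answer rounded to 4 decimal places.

Step 0: x=[8.2000] v=[0.0000]
Step 1: x=[8.1494] v=[-0.2530]
Step 2: x=[8.0493] v=[-0.5004]
Step 3: x=[7.9019] v=[-0.7368]
Step 4: x=[7.7105] v=[-0.9570]
Step 5: x=[7.4793] v=[-1.1562]
Step 6: x=[7.2133] v=[-1.3299]
Step 7: x=[6.9184] v=[-1.4744]
Step 8: x=[6.6011] v=[-1.5864]
Step 9: x=[6.2684] v=[-1.6635]
Step 10: x=[5.9276] v=[-1.7040]
Step 11: x=[5.5862] v=[-1.7070]
Step 12: x=[5.2517] v=[-1.6725]
Step 13: x=[4.9315] v=[-1.6012]
Step 14: x=[4.6326] v=[-1.4947]
Step 15: x=[4.3615] v=[-1.3553]
Step 16: x=[4.1243] v=[-1.1861]
Step 17: x=[3.9261] v=[-0.9908]
Step 18: x=[3.7714] v=[-0.7737]
Step 19: x=[3.6635] v=[-0.5396]
Step 20: x=[3.6048] v=[-0.2936]
Step 21: x=[3.5966] v=[-0.0411]
Step 22: x=[3.6391] v=[0.2123]
First v>=0 after going negative at step 22, time=4.4000

Answer: 4.4000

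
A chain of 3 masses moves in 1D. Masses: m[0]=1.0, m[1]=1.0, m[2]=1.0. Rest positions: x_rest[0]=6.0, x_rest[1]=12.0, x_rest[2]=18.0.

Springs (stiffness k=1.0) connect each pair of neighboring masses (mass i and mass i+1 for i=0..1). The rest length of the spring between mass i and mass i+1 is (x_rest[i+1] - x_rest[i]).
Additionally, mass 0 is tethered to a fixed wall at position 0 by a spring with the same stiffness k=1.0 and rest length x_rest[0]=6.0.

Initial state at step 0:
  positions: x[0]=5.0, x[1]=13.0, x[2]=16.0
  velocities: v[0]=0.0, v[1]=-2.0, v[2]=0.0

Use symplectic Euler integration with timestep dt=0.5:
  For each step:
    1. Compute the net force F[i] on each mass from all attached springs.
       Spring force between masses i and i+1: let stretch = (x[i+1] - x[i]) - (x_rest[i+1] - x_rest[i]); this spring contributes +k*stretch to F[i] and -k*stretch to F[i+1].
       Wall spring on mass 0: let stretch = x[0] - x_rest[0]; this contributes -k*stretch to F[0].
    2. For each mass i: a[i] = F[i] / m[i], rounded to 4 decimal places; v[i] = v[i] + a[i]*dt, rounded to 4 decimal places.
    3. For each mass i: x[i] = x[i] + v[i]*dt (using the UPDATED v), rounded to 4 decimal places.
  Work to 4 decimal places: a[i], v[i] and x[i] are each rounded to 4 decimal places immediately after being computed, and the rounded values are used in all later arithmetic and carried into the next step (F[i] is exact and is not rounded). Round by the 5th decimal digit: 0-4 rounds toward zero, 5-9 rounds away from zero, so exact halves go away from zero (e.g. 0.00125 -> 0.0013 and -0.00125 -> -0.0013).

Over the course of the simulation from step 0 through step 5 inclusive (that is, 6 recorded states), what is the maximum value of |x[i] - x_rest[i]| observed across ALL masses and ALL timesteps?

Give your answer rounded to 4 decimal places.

Step 0: x=[5.0000 13.0000 16.0000] v=[0.0000 -2.0000 0.0000]
Step 1: x=[5.7500 10.7500 16.7500] v=[1.5000 -4.5000 1.5000]
Step 2: x=[6.3125 8.7500 17.5000] v=[1.1250 -4.0000 1.5000]
Step 3: x=[5.9063 8.3281 17.5625] v=[-0.8125 -0.8438 0.1250]
Step 4: x=[4.6289 9.6094 16.8164] v=[-2.5548 2.5625 -1.4922]
Step 5: x=[3.4394 11.4473 15.7686] v=[-2.3790 3.6758 -2.0957]
Max displacement = 3.6719

Answer: 3.6719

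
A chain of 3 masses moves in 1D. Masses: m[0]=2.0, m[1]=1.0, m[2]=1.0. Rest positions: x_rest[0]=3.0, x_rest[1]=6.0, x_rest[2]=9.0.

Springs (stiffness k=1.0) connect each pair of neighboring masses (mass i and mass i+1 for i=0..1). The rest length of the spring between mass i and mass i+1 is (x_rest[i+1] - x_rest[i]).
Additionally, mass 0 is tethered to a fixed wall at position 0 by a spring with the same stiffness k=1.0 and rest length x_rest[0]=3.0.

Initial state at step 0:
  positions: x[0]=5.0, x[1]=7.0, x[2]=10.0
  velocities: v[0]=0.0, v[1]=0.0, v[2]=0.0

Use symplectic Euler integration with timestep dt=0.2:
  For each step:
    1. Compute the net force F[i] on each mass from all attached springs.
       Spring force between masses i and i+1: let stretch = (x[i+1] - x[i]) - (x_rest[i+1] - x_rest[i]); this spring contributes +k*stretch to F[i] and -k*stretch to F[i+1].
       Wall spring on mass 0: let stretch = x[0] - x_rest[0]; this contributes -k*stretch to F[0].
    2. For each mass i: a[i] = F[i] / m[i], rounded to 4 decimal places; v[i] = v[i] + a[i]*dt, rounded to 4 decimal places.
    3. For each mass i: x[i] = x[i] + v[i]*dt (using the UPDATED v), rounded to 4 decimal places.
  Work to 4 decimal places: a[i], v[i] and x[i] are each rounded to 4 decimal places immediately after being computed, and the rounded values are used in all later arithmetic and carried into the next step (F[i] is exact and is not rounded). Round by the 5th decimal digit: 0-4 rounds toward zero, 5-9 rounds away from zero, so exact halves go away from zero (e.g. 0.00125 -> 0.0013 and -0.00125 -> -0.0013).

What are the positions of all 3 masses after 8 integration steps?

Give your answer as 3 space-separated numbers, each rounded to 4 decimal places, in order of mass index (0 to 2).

Step 0: x=[5.0000 7.0000 10.0000] v=[0.0000 0.0000 0.0000]
Step 1: x=[4.9400 7.0400 10.0000] v=[-0.3000 0.2000 0.0000]
Step 2: x=[4.8232 7.1144 10.0016] v=[-0.5840 0.3720 0.0080]
Step 3: x=[4.6558 7.2126 10.0077] v=[-0.8372 0.4912 0.0306]
Step 4: x=[4.4464 7.3204 10.0220] v=[-1.0471 0.5389 0.0716]
Step 5: x=[4.2055 7.4213 10.0483] v=[-1.2043 0.5044 0.1313]
Step 6: x=[3.9448 7.4986 10.0895] v=[-1.3033 0.3866 0.2059]
Step 7: x=[3.6763 7.5374 10.1470] v=[-1.3424 0.1940 0.2877]
Step 8: x=[3.4115 7.5261 10.2202] v=[-1.3239 -0.0563 0.3658]

Answer: 3.4115 7.5261 10.2202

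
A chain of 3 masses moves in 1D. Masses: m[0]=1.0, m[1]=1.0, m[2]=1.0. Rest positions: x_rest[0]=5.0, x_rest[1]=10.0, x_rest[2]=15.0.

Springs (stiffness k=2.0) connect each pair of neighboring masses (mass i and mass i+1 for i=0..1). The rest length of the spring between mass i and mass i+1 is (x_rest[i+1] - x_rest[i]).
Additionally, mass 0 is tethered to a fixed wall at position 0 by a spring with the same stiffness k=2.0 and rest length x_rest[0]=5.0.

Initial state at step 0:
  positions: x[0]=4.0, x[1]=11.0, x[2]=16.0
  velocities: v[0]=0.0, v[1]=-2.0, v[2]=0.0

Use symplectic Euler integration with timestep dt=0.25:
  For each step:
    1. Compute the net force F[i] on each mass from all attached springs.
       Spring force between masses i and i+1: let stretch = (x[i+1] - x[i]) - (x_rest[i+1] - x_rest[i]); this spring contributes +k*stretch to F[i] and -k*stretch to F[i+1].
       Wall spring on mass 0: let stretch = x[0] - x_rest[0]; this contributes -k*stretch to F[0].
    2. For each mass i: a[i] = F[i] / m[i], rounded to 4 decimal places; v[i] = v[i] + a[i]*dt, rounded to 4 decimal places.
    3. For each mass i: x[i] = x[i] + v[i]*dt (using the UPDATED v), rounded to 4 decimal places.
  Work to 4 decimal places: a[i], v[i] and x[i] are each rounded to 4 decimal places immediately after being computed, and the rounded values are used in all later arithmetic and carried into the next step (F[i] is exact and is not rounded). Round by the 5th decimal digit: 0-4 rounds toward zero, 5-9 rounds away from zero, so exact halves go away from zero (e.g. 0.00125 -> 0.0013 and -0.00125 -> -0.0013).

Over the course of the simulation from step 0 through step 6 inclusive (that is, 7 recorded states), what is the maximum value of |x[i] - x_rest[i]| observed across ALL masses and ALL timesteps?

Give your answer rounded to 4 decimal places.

Answer: 1.1955

Derivation:
Step 0: x=[4.0000 11.0000 16.0000] v=[0.0000 -2.0000 0.0000]
Step 1: x=[4.3750 10.2500 16.0000] v=[1.5000 -3.0000 0.0000]
Step 2: x=[4.9375 9.4844 15.9063] v=[2.2500 -3.0625 -0.3750]
Step 3: x=[5.4512 8.9532 15.6348] v=[2.0547 -2.1250 -1.0860]
Step 4: x=[5.7212 8.8194 15.1531] v=[1.0801 -0.5352 -1.9268]
Step 5: x=[5.6634 9.0901 14.5047] v=[-0.2314 1.0826 -2.5937]
Step 6: x=[5.3260 9.6093 13.8045] v=[-1.3498 2.0766 -2.8010]
Max displacement = 1.1955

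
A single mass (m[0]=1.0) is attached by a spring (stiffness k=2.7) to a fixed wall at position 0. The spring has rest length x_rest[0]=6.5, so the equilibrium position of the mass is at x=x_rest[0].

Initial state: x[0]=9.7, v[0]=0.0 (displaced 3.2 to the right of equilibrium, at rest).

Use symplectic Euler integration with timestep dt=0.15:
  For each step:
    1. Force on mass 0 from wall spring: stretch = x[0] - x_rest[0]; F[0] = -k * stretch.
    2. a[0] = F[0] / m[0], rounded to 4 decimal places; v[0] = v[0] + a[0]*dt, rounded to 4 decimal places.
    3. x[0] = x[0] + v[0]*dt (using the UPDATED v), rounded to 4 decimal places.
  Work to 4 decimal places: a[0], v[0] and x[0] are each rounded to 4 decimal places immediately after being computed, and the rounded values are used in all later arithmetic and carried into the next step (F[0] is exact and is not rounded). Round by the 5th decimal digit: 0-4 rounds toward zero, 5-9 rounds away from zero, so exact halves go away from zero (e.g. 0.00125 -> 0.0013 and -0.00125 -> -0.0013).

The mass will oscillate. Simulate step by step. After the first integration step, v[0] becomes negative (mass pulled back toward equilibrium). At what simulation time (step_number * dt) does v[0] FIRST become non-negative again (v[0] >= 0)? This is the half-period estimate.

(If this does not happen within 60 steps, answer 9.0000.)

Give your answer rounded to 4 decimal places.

Answer: 1.9500

Derivation:
Step 0: x=[9.7000] v=[0.0000]
Step 1: x=[9.5056] v=[-1.2960]
Step 2: x=[9.1286] v=[-2.5133]
Step 3: x=[8.5919] v=[-3.5779]
Step 4: x=[7.9281] v=[-4.4251]
Step 5: x=[7.1776] v=[-5.0035]
Step 6: x=[6.3859] v=[-5.2779]
Step 7: x=[5.6011] v=[-5.2317]
Step 8: x=[4.8709] v=[-4.8677]
Step 9: x=[4.2397] v=[-4.2079]
Step 10: x=[3.7458] v=[-3.2925]
Step 11: x=[3.4192] v=[-2.1771]
Step 12: x=[3.2798] v=[-0.9294]
Step 13: x=[3.3360] v=[0.3748]
First v>=0 after going negative at step 13, time=1.9500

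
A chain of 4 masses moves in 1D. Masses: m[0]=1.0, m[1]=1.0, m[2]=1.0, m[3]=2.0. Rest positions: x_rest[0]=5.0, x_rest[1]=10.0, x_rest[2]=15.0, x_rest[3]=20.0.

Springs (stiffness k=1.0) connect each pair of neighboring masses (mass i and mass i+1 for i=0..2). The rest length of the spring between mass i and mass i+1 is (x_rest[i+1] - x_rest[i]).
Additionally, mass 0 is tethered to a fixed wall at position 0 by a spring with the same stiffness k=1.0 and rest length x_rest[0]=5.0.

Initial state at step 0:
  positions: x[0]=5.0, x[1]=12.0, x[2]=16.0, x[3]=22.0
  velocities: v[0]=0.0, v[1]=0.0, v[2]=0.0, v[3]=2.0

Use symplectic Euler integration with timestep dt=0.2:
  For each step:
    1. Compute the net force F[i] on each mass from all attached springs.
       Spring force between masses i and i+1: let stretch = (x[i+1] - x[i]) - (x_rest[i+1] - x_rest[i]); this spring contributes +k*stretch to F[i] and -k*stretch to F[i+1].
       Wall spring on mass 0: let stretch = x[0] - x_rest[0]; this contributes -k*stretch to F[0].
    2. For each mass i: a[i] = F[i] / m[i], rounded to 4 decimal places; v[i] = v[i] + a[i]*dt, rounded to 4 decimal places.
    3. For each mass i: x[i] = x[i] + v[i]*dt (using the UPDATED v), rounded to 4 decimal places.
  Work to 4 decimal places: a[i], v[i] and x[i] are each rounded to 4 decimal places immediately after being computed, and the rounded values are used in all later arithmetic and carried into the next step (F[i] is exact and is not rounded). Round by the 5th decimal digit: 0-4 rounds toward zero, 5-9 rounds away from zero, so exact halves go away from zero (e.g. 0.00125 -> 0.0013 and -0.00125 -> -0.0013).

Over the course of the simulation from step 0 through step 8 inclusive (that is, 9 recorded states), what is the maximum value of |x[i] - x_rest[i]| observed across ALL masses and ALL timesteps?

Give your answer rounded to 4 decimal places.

Answer: 4.2245

Derivation:
Step 0: x=[5.0000 12.0000 16.0000 22.0000] v=[0.0000 0.0000 0.0000 2.0000]
Step 1: x=[5.0800 11.8800 16.0800 22.3800] v=[0.4000 -0.6000 0.4000 1.9000]
Step 2: x=[5.2288 11.6560 16.2440 22.7340] v=[0.7440 -1.1200 0.8200 1.7700]
Step 3: x=[5.4255 11.3584 16.4841 23.0582] v=[0.9837 -1.4878 1.2004 1.6210]
Step 4: x=[5.6425 11.0286 16.7821 23.3509] v=[1.0852 -1.6492 1.4901 1.4636]
Step 5: x=[5.8493 10.7135 17.1127 23.6122] v=[1.0339 -1.5757 1.6532 1.3067]
Step 6: x=[6.0167 10.4598 17.4474 23.8435] v=[0.8369 -1.2687 1.6733 1.1567]
Step 7: x=[6.1211 10.3078 17.7584 24.0469] v=[0.5222 -0.7598 1.5550 1.0171]
Step 8: x=[6.1482 10.2864 18.0229 24.2245] v=[0.1353 -0.1070 1.3226 0.8882]
Max displacement = 4.2245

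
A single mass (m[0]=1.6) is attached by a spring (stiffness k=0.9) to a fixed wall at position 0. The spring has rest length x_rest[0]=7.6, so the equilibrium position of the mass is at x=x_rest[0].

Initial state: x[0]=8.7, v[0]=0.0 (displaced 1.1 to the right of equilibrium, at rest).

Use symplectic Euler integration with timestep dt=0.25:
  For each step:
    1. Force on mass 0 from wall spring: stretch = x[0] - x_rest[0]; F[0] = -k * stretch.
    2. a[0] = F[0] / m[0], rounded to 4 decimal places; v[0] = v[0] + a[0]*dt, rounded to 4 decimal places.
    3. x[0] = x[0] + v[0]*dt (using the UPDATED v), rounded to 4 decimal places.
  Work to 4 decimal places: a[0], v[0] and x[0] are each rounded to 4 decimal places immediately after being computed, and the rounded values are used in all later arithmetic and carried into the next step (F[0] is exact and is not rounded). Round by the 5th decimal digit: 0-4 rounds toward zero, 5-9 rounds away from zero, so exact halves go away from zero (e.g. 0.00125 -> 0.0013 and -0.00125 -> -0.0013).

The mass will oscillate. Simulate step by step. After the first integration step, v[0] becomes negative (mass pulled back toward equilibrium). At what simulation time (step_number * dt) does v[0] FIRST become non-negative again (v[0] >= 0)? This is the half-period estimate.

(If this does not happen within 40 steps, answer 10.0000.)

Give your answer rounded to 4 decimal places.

Answer: 4.2500

Derivation:
Step 0: x=[8.7000] v=[0.0000]
Step 1: x=[8.6613] v=[-0.1547]
Step 2: x=[8.5853] v=[-0.3040]
Step 3: x=[8.4747] v=[-0.4426]
Step 4: x=[8.3333] v=[-0.5656]
Step 5: x=[8.1661] v=[-0.6687]
Step 6: x=[7.9790] v=[-0.7483]
Step 7: x=[7.7786] v=[-0.8016]
Step 8: x=[7.5719] v=[-0.8267]
Step 9: x=[7.3662] v=[-0.8228]
Step 10: x=[7.1687] v=[-0.7899]
Step 11: x=[6.9864] v=[-0.7293]
Step 12: x=[6.8257] v=[-0.6430]
Step 13: x=[6.6922] v=[-0.5341]
Step 14: x=[6.5906] v=[-0.4065]
Step 15: x=[6.5245] v=[-0.2646]
Step 16: x=[6.4962] v=[-0.1134]
Step 17: x=[6.5067] v=[0.0418]
First v>=0 after going negative at step 17, time=4.2500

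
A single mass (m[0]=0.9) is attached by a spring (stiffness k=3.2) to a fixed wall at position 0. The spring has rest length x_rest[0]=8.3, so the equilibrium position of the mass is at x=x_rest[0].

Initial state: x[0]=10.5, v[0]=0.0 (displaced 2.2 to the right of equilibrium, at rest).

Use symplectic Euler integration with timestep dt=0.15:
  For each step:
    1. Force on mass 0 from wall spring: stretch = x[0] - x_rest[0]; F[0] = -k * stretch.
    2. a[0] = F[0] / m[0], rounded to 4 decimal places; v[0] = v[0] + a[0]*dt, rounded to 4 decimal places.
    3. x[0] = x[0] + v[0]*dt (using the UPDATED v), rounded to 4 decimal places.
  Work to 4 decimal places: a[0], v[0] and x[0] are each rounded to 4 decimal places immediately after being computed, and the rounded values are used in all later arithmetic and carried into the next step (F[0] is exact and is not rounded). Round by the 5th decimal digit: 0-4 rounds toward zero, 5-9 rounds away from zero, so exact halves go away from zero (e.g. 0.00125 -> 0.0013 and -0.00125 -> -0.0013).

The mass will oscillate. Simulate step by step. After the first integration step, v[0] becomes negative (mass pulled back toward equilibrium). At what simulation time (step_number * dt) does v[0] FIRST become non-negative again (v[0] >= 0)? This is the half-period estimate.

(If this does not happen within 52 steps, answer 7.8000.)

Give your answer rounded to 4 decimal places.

Step 0: x=[10.5000] v=[0.0000]
Step 1: x=[10.3240] v=[-1.1733]
Step 2: x=[9.9861] v=[-2.2528]
Step 3: x=[9.5133] v=[-3.1521]
Step 4: x=[8.9434] v=[-3.7992]
Step 5: x=[8.3221] v=[-4.1423]
Step 6: x=[7.6990] v=[-4.1541]
Step 7: x=[7.1240] v=[-3.8336]
Step 8: x=[6.6430] v=[-3.2064]
Step 9: x=[6.2946] v=[-2.3227]
Step 10: x=[6.1066] v=[-1.2532]
Step 11: x=[6.0941] v=[-0.0834]
Step 12: x=[6.2581] v=[1.0931]
First v>=0 after going negative at step 12, time=1.8000

Answer: 1.8000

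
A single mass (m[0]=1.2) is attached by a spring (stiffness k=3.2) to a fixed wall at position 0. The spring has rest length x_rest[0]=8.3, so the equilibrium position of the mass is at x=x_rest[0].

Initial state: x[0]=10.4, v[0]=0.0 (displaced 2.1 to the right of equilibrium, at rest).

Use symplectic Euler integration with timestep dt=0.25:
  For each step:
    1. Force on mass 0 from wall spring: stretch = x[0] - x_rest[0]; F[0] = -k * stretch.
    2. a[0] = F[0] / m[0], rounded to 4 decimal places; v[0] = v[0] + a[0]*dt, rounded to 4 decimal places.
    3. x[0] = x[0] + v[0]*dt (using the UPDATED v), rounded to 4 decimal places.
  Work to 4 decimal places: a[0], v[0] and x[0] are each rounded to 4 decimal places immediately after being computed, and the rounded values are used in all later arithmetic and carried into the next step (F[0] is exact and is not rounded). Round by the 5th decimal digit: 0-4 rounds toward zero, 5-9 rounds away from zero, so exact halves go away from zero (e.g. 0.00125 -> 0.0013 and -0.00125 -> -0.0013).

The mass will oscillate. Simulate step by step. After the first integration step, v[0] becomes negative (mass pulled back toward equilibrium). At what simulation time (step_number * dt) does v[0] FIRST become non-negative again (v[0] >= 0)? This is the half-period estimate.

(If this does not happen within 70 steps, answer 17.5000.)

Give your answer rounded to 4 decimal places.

Answer: 2.0000

Derivation:
Step 0: x=[10.4000] v=[0.0000]
Step 1: x=[10.0500] v=[-1.4000]
Step 2: x=[9.4083] v=[-2.5667]
Step 3: x=[8.5819] v=[-3.3056]
Step 4: x=[7.7085] v=[-3.4935]
Step 5: x=[6.9337] v=[-3.0992]
Step 6: x=[6.3866] v=[-2.1883]
Step 7: x=[6.1584] v=[-0.9127]
Step 8: x=[6.2872] v=[0.5150]
First v>=0 after going negative at step 8, time=2.0000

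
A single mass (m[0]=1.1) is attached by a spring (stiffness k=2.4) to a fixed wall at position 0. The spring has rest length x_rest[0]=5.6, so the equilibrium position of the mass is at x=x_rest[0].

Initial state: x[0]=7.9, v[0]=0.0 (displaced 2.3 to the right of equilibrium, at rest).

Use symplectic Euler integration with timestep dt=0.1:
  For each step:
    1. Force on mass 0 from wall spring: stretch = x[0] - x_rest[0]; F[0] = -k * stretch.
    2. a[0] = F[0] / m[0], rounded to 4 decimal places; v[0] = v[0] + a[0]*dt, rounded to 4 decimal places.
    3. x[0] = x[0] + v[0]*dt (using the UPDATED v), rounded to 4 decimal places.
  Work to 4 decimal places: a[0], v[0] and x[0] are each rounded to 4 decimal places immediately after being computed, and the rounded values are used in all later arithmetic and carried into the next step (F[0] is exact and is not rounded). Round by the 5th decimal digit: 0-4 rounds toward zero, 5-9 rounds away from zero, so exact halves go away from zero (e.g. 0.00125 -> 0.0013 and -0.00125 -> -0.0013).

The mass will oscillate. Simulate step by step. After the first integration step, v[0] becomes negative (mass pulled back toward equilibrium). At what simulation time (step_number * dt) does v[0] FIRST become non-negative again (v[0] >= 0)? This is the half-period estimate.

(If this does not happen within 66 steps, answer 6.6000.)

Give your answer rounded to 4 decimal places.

Step 0: x=[7.9000] v=[0.0000]
Step 1: x=[7.8498] v=[-0.5018]
Step 2: x=[7.7505] v=[-0.9927]
Step 3: x=[7.6043] v=[-1.4619]
Step 4: x=[7.4144] v=[-1.8992]
Step 5: x=[7.1849] v=[-2.2951]
Step 6: x=[6.9208] v=[-2.6409]
Step 7: x=[6.6279] v=[-2.9291]
Step 8: x=[6.3126] v=[-3.1534]
Step 9: x=[5.9817] v=[-3.3089]
Step 10: x=[5.6425] v=[-3.3922]
Step 11: x=[5.3024] v=[-3.4015]
Step 12: x=[4.9687] v=[-3.3366]
Step 13: x=[4.6488] v=[-3.1989]
Step 14: x=[4.3497] v=[-2.9914]
Step 15: x=[4.0778] v=[-2.7186]
Step 16: x=[3.8392] v=[-2.3865]
Step 17: x=[3.6390] v=[-2.0023]
Step 18: x=[3.4816] v=[-1.5745]
Step 19: x=[3.3704] v=[-1.1123]
Step 20: x=[3.3078] v=[-0.6258]
Step 21: x=[3.2952] v=[-0.1257]
Step 22: x=[3.3329] v=[0.3772]
First v>=0 after going negative at step 22, time=2.2000

Answer: 2.2000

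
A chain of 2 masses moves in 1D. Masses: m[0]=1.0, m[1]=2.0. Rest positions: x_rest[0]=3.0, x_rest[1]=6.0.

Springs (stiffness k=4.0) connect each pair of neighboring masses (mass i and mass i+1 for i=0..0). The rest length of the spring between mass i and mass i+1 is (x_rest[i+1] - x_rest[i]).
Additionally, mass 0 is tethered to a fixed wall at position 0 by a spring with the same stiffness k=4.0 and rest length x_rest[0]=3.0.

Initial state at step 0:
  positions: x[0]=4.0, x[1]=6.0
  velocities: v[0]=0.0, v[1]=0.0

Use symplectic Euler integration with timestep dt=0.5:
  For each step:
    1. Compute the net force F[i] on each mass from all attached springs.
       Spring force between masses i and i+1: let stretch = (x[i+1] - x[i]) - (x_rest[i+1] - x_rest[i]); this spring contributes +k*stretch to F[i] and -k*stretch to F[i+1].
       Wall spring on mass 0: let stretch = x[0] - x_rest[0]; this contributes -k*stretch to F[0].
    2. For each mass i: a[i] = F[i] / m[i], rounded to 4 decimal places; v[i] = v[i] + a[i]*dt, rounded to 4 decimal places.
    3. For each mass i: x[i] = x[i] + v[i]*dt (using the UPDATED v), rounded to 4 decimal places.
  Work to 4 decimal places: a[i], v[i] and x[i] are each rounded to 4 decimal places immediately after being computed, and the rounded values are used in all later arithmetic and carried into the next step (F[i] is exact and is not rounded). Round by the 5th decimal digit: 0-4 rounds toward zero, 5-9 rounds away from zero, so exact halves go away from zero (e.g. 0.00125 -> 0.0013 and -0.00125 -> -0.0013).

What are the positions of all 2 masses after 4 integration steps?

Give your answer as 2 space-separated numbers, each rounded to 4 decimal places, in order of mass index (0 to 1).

Step 0: x=[4.0000 6.0000] v=[0.0000 0.0000]
Step 1: x=[2.0000 6.5000] v=[-4.0000 1.0000]
Step 2: x=[2.5000 6.2500] v=[1.0000 -0.5000]
Step 3: x=[4.2500 5.6250] v=[3.5000 -1.2500]
Step 4: x=[3.1250 5.8125] v=[-2.2500 0.3750]

Answer: 3.1250 5.8125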